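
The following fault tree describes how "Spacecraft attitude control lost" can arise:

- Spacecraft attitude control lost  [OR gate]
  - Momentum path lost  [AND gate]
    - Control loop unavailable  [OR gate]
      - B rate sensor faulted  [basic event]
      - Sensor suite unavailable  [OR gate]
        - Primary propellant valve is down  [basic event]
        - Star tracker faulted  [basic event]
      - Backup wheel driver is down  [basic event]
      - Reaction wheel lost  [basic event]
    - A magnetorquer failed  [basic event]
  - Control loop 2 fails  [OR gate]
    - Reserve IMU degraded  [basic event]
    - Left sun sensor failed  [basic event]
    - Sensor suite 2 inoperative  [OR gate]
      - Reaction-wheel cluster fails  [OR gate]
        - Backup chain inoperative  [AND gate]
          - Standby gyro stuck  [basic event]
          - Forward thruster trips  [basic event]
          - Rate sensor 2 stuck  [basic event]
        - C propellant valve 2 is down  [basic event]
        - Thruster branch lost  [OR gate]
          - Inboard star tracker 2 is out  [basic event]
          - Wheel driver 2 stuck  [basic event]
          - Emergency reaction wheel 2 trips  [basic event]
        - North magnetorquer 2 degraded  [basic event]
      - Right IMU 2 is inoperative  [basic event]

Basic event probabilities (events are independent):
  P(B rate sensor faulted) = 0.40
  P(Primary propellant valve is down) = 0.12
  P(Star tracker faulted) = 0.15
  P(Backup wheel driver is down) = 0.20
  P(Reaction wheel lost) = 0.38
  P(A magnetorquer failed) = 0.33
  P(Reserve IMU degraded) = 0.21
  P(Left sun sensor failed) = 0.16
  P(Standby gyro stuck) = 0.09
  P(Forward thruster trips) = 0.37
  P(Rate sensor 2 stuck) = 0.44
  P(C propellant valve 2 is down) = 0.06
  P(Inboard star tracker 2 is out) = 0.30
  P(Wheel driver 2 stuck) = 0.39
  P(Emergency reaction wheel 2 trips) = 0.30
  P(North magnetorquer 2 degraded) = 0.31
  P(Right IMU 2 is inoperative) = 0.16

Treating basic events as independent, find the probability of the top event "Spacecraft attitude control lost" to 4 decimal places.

P(Sensor suite unavailable) [OR] = 1 − (1−0.12) × (1−0.15) = 0.252000
P(Control loop unavailable) [OR] = 1 − (1−0.40) × (1−0.252000) × (1−0.20) × (1−0.38) = 0.777395
P(Momentum path lost) [AND] = 0.777395 × 0.33 = 0.256540
P(Backup chain inoperative) [AND] = 0.09 × 0.37 × 0.44 = 0.014652
P(Thruster branch lost) [OR] = 1 − (1−0.30) × (1−0.39) × (1−0.30) = 0.701100
P(Reaction-wheel cluster fails) [OR] = 1 − (1−0.014652) × (1−0.06) × (1−0.701100) × (1−0.31) = 0.808974
P(Sensor suite 2 inoperative) [OR] = 1 − (1−0.808974) × (1−0.16) = 0.839538
P(Control loop 2 fails) [OR] = 1 − (1−0.21) × (1−0.16) × (1−0.839538) = 0.893517
P(Spacecraft attitude control lost) [OR] = 1 − (1−0.256540) × (1−0.893517) = 0.920834
Rounded to 4 decimal places: P(Spacecraft attitude control lost) ≈ 0.9208.

0.9208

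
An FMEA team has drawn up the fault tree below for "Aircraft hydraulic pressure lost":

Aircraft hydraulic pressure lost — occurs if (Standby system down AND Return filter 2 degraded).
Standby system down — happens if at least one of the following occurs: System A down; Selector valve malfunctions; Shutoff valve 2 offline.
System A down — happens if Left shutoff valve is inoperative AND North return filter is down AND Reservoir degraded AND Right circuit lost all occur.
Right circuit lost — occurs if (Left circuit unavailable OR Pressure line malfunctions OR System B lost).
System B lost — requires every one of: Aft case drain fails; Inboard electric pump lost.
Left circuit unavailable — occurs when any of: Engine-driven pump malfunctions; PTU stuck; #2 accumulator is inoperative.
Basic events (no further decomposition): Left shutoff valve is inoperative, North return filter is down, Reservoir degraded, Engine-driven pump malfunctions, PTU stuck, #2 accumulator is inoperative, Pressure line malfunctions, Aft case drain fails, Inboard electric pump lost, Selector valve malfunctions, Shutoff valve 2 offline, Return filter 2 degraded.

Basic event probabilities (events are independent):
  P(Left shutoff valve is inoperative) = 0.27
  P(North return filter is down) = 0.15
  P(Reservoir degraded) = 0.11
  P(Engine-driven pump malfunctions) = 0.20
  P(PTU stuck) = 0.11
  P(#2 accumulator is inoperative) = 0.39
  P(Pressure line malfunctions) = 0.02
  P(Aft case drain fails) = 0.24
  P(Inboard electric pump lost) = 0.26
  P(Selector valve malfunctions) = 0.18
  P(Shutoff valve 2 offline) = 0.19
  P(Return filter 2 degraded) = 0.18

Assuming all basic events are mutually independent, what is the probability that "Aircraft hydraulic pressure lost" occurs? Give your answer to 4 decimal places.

P(Left circuit unavailable) [OR] = 1 − (1−0.20) × (1−0.11) × (1−0.39) = 0.565680
P(System B lost) [AND] = 0.24 × 0.26 = 0.062400
P(Right circuit lost) [OR] = 1 − (1−0.565680) × (1−0.02) × (1−0.062400) = 0.600926
P(System A down) [AND] = 0.27 × 0.15 × 0.11 × 0.600926 = 0.002677
P(Standby system down) [OR] = 1 − (1−0.002677) × (1−0.18) × (1−0.19) = 0.337578
P(Aircraft hydraulic pressure lost) [AND] = 0.337578 × 0.18 = 0.060764
Rounded to 4 decimal places: P(Aircraft hydraulic pressure lost) ≈ 0.0608.

0.0608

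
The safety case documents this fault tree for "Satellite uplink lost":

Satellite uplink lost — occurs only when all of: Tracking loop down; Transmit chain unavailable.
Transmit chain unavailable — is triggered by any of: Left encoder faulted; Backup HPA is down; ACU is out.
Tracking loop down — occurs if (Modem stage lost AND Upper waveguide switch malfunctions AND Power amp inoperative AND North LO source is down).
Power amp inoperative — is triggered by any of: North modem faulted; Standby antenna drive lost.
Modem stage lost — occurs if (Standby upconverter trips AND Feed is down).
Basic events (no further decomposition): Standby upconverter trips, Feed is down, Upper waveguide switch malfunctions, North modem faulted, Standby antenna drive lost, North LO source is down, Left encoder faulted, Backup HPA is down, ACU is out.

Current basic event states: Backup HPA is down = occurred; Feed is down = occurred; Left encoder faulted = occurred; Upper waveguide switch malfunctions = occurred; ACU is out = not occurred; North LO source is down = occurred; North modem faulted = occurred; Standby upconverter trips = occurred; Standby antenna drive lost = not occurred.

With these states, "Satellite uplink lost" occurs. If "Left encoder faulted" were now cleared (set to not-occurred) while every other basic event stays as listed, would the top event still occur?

Yes

Counterfactual: set "Left encoder faulted" to not occurred.
Modem stage lost [AND]: Standby upconverter trips=occurs, Feed is down=occurs → all inputs occur → occurs.
Power amp inoperative [OR]: North modem faulted=occurs, Standby antenna drive lost=not → at least one input occurs → occurs.
Tracking loop down [AND]: Modem stage lost=occurs, Upper waveguide switch malfunctions=occurs, Power amp inoperative=occurs, North LO source is down=occurs → all inputs occur → occurs.
Transmit chain unavailable [OR]: Left encoder faulted=not, Backup HPA is down=occurs, ACU is out=not → at least one input occurs → occurs.
Satellite uplink lost [AND]: Tracking loop down=occurs, Transmit chain unavailable=occurs → all inputs occur → occurs.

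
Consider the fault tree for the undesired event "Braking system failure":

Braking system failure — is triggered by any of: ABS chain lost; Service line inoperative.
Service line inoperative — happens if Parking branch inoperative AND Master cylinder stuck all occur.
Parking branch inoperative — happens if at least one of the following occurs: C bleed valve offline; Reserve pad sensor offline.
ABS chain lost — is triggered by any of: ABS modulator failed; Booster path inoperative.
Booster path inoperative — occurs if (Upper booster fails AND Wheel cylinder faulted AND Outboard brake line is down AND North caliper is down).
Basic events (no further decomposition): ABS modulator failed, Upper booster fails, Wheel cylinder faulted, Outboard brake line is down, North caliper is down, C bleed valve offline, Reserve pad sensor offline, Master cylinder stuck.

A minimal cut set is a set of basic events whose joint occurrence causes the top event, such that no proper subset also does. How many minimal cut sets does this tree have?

Booster path inoperative [AND]: one cut set from each child combined → 1 × 1 × 1 × 1 = 1 cut set(s).
ABS chain lost [OR]: union of children's cut sets → 2 cut set(s).
Parking branch inoperative [OR]: union of children's cut sets → 2 cut set(s).
Service line inoperative [AND]: one cut set from each child combined → 2 × 1 = 2 cut set(s).
Braking system failure [OR]: union of children's cut sets → 4 cut set(s).
Minimal cut sets: {ABS modulator failed}; {North caliper is down, Outboard brake line is down, Upper booster fails, Wheel cylinder faulted}; {C bleed valve offline, Master cylinder stuck}; {Master cylinder stuck, Reserve pad sensor offline}.

4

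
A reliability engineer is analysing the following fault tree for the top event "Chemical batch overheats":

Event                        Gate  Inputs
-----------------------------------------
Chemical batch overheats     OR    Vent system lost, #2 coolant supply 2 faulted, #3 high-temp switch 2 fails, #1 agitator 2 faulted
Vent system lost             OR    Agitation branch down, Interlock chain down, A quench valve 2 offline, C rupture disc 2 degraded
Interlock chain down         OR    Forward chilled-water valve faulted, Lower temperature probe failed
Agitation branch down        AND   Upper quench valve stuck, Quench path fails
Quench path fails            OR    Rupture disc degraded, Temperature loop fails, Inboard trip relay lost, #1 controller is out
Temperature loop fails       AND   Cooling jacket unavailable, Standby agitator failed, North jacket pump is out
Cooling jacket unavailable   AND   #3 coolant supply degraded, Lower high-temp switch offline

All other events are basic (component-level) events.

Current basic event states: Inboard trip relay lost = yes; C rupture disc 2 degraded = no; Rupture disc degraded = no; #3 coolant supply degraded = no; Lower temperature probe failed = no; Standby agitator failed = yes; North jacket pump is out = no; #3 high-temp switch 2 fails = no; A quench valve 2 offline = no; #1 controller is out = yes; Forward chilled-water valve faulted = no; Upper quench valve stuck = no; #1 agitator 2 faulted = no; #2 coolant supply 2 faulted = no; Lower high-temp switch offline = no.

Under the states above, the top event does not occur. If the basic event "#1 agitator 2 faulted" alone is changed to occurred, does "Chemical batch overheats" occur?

Yes

Counterfactual: set "#1 agitator 2 faulted" to occurred.
Cooling jacket unavailable [AND]: #3 coolant supply degraded=not, Lower high-temp switch offline=not → not all inputs occur → does not occur.
Temperature loop fails [AND]: Cooling jacket unavailable=not, Standby agitator failed=occurs, North jacket pump is out=not → not all inputs occur → does not occur.
Quench path fails [OR]: Rupture disc degraded=not, Temperature loop fails=not, Inboard trip relay lost=occurs, #1 controller is out=occurs → at least one input occurs → occurs.
Agitation branch down [AND]: Upper quench valve stuck=not, Quench path fails=occurs → not all inputs occur → does not occur.
Interlock chain down [OR]: Forward chilled-water valve faulted=not, Lower temperature probe failed=not → no input occurs → does not occur.
Vent system lost [OR]: Agitation branch down=not, Interlock chain down=not, A quench valve 2 offline=not, C rupture disc 2 degraded=not → no input occurs → does not occur.
Chemical batch overheats [OR]: Vent system lost=not, #2 coolant supply 2 faulted=not, #3 high-temp switch 2 fails=not, #1 agitator 2 faulted=occurs → at least one input occurs → occurs.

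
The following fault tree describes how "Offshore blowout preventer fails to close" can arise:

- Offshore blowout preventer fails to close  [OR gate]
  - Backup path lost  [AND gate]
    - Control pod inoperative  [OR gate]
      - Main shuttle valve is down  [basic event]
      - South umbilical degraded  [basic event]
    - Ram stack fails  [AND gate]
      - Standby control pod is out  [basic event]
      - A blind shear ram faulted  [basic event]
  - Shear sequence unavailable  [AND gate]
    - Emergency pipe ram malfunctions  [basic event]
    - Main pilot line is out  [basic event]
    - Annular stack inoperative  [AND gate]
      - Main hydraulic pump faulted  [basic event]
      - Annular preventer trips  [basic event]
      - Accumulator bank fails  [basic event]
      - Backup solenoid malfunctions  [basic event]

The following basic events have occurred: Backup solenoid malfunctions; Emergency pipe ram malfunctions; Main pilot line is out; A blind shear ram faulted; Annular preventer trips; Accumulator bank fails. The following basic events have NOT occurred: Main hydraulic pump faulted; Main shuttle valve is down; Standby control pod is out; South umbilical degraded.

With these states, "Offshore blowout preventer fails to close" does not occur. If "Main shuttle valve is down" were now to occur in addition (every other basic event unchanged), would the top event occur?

Counterfactual: set "Main shuttle valve is down" to occurred.
Control pod inoperative [OR]: Main shuttle valve is down=occurs, South umbilical degraded=not → at least one input occurs → occurs.
Ram stack fails [AND]: Standby control pod is out=not, A blind shear ram faulted=occurs → not all inputs occur → does not occur.
Backup path lost [AND]: Control pod inoperative=occurs, Ram stack fails=not → not all inputs occur → does not occur.
Annular stack inoperative [AND]: Main hydraulic pump faulted=not, Annular preventer trips=occurs, Accumulator bank fails=occurs, Backup solenoid malfunctions=occurs → not all inputs occur → does not occur.
Shear sequence unavailable [AND]: Emergency pipe ram malfunctions=occurs, Main pilot line is out=occurs, Annular stack inoperative=not → not all inputs occur → does not occur.
Offshore blowout preventer fails to close [OR]: Backup path lost=not, Shear sequence unavailable=not → no input occurs → does not occur.

No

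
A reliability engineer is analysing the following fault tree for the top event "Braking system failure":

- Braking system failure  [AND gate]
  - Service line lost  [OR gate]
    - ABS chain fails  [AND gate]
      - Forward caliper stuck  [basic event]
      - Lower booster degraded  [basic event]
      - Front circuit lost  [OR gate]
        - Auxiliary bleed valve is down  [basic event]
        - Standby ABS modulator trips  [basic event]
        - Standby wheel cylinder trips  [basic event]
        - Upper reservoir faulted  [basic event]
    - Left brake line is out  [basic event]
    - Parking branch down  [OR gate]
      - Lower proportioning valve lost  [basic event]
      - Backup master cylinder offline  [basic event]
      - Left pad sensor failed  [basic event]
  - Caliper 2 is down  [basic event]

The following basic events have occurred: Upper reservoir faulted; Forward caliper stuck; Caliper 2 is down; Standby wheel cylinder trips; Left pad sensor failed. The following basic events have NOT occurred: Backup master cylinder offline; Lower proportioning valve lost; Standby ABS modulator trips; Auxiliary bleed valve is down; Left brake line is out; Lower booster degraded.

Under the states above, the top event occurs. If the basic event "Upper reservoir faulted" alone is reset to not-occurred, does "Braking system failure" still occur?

Yes

Counterfactual: set "Upper reservoir faulted" to not occurred.
Front circuit lost [OR]: Auxiliary bleed valve is down=not, Standby ABS modulator trips=not, Standby wheel cylinder trips=occurs, Upper reservoir faulted=not → at least one input occurs → occurs.
ABS chain fails [AND]: Forward caliper stuck=occurs, Lower booster degraded=not, Front circuit lost=occurs → not all inputs occur → does not occur.
Parking branch down [OR]: Lower proportioning valve lost=not, Backup master cylinder offline=not, Left pad sensor failed=occurs → at least one input occurs → occurs.
Service line lost [OR]: ABS chain fails=not, Left brake line is out=not, Parking branch down=occurs → at least one input occurs → occurs.
Braking system failure [AND]: Service line lost=occurs, Caliper 2 is down=occurs → all inputs occur → occurs.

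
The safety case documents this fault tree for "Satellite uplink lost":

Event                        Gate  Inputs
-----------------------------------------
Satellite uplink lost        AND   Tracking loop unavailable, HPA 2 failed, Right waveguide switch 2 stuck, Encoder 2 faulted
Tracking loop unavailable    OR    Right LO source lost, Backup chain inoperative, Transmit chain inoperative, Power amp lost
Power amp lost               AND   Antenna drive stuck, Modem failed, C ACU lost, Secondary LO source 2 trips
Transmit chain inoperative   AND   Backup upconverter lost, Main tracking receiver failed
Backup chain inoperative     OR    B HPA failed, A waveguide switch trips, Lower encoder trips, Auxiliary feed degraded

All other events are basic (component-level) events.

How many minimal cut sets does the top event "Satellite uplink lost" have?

Backup chain inoperative [OR]: union of children's cut sets → 4 cut set(s).
Transmit chain inoperative [AND]: one cut set from each child combined → 1 × 1 = 1 cut set(s).
Power amp lost [AND]: one cut set from each child combined → 1 × 1 × 1 × 1 = 1 cut set(s).
Tracking loop unavailable [OR]: union of children's cut sets → 7 cut set(s).
Satellite uplink lost [AND]: one cut set from each child combined → 7 × 1 × 1 × 1 = 7 cut set(s).
Minimal cut sets: {Encoder 2 faulted, HPA 2 failed, Right LO source lost, Right waveguide switch 2 stuck}; {B HPA failed, Encoder 2 faulted, HPA 2 failed, Right waveguide switch 2 stuck}; {A waveguide switch trips, Encoder 2 faulted, HPA 2 failed, Right waveguide switch 2 stuck}; {Encoder 2 faulted, HPA 2 failed, Lower encoder trips, Right waveguide switch 2 stuck}; {Auxiliary feed degraded, Encoder 2 faulted, HPA 2 failed, Right waveguide switch 2 stuck}; {Backup upconverter lost, Encoder 2 faulted, HPA 2 failed, Main tracking receiver failed, Right waveguide switch 2 stuck}; {Antenna drive stuck, C ACU lost, Encoder 2 faulted, HPA 2 failed, Modem failed, Right waveguide switch 2 stuck, Secondary LO source 2 trips}.

7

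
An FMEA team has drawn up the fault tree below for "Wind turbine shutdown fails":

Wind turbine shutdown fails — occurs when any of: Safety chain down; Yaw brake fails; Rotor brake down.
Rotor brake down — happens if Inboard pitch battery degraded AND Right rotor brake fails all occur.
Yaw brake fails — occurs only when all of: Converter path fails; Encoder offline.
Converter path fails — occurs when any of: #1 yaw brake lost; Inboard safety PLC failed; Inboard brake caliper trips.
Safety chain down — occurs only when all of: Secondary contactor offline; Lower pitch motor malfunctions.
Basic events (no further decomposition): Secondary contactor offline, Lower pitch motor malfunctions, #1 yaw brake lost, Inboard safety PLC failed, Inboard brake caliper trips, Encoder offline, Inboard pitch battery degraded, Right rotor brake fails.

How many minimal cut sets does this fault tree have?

5

Safety chain down [AND]: one cut set from each child combined → 1 × 1 = 1 cut set(s).
Converter path fails [OR]: union of children's cut sets → 3 cut set(s).
Yaw brake fails [AND]: one cut set from each child combined → 3 × 1 = 3 cut set(s).
Rotor brake down [AND]: one cut set from each child combined → 1 × 1 = 1 cut set(s).
Wind turbine shutdown fails [OR]: union of children's cut sets → 5 cut set(s).
Minimal cut sets: {Lower pitch motor malfunctions, Secondary contactor offline}; {#1 yaw brake lost, Encoder offline}; {Encoder offline, Inboard safety PLC failed}; {Encoder offline, Inboard brake caliper trips}; {Inboard pitch battery degraded, Right rotor brake fails}.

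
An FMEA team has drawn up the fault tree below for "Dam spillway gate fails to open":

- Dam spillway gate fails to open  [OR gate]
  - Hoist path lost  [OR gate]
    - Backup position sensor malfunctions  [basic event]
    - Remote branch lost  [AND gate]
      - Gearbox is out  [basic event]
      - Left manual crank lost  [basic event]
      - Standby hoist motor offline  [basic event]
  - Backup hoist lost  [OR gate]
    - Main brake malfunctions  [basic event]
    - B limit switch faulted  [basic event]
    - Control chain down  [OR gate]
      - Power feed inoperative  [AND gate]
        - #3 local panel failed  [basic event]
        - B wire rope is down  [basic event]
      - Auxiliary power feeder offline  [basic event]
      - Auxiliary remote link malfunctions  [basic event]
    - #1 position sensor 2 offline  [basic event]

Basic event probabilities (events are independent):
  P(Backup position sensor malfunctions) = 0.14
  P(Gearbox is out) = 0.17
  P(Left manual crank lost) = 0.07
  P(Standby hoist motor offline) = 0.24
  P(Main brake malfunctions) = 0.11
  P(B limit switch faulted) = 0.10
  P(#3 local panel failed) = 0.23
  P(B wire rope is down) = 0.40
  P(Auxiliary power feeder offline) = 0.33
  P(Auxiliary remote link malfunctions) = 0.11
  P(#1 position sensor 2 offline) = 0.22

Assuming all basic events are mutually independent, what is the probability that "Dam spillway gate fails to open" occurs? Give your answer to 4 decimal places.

0.7099

P(Remote branch lost) [AND] = 0.17 × 0.07 × 0.24 = 0.002856
P(Hoist path lost) [OR] = 1 − (1−0.14) × (1−0.002856) = 0.142456
P(Power feed inoperative) [AND] = 0.23 × 0.40 = 0.092000
P(Control chain down) [OR] = 1 − (1−0.092000) × (1−0.33) × (1−0.11) = 0.458560
P(Backup hoist lost) [OR] = 1 − (1−0.11) × (1−0.10) × (1−0.458560) × (1−0.22) = 0.661719
P(Dam spillway gate fails to open) [OR] = 1 − (1−0.142456) × (1−0.661719) = 0.709909
Rounded to 4 decimal places: P(Dam spillway gate fails to open) ≈ 0.7099.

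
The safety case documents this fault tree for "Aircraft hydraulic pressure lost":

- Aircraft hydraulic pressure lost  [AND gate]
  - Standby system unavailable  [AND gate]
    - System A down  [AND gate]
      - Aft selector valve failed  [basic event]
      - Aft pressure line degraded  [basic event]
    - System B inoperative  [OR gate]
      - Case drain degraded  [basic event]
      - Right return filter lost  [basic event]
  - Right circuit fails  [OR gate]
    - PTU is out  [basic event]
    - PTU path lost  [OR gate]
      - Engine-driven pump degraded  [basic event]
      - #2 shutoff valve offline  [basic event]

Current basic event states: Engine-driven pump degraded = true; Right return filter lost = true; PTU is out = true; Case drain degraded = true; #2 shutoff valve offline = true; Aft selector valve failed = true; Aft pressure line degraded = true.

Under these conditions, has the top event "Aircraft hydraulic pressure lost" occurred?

Yes

System A down [AND]: Aft selector valve failed=occurs, Aft pressure line degraded=occurs → all inputs occur → occurs.
System B inoperative [OR]: Case drain degraded=occurs, Right return filter lost=occurs → at least one input occurs → occurs.
Standby system unavailable [AND]: System A down=occurs, System B inoperative=occurs → all inputs occur → occurs.
PTU path lost [OR]: Engine-driven pump degraded=occurs, #2 shutoff valve offline=occurs → at least one input occurs → occurs.
Right circuit fails [OR]: PTU is out=occurs, PTU path lost=occurs → at least one input occurs → occurs.
Aircraft hydraulic pressure lost [AND]: Standby system unavailable=occurs, Right circuit fails=occurs → all inputs occur → occurs.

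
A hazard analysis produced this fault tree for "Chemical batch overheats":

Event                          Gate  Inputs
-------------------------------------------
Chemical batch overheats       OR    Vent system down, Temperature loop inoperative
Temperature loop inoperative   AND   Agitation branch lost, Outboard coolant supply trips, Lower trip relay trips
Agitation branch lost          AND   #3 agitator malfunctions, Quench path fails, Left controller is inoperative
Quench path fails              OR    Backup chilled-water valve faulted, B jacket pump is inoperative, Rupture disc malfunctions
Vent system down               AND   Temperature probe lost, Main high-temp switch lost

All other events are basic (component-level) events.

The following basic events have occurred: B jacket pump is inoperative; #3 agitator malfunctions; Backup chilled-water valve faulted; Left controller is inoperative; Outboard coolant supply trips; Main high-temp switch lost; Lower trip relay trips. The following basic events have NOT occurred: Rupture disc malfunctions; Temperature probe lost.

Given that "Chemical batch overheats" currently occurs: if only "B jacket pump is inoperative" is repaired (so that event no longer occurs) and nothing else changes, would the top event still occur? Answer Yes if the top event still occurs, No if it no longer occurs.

Yes

Counterfactual: set "B jacket pump is inoperative" to not occurred.
Vent system down [AND]: Temperature probe lost=not, Main high-temp switch lost=occurs → not all inputs occur → does not occur.
Quench path fails [OR]: Backup chilled-water valve faulted=occurs, B jacket pump is inoperative=not, Rupture disc malfunctions=not → at least one input occurs → occurs.
Agitation branch lost [AND]: #3 agitator malfunctions=occurs, Quench path fails=occurs, Left controller is inoperative=occurs → all inputs occur → occurs.
Temperature loop inoperative [AND]: Agitation branch lost=occurs, Outboard coolant supply trips=occurs, Lower trip relay trips=occurs → all inputs occur → occurs.
Chemical batch overheats [OR]: Vent system down=not, Temperature loop inoperative=occurs → at least one input occurs → occurs.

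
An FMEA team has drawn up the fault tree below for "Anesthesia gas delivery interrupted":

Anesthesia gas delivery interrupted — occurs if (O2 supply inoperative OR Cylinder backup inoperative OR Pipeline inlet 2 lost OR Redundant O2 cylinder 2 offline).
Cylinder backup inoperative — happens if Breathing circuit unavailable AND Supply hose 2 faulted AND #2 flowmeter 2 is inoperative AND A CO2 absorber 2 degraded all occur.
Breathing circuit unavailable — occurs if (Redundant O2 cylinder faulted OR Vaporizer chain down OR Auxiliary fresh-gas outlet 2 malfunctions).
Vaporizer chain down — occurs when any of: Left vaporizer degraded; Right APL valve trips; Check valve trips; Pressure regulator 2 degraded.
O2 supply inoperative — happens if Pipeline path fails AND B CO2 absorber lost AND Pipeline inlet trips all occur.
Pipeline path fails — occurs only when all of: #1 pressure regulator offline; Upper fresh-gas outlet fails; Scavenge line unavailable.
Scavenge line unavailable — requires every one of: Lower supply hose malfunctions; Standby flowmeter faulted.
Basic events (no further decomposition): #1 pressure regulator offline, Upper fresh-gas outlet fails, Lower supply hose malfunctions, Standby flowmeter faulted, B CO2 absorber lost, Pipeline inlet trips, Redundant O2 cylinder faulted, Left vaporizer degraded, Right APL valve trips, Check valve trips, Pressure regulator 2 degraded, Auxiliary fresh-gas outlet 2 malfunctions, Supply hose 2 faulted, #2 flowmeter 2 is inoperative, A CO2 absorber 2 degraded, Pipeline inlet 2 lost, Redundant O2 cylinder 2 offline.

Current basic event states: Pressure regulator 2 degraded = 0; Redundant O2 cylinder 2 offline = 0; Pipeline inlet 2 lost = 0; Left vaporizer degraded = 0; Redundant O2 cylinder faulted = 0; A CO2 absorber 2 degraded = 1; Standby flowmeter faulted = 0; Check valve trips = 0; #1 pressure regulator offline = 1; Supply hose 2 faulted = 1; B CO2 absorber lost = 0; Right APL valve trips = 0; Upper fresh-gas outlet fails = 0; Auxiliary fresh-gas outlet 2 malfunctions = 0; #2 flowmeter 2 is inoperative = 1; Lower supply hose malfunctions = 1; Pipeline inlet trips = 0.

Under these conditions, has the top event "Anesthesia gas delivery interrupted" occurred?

Scavenge line unavailable [AND]: Lower supply hose malfunctions=occurs, Standby flowmeter faulted=not → not all inputs occur → does not occur.
Pipeline path fails [AND]: #1 pressure regulator offline=occurs, Upper fresh-gas outlet fails=not, Scavenge line unavailable=not → not all inputs occur → does not occur.
O2 supply inoperative [AND]: Pipeline path fails=not, B CO2 absorber lost=not, Pipeline inlet trips=not → not all inputs occur → does not occur.
Vaporizer chain down [OR]: Left vaporizer degraded=not, Right APL valve trips=not, Check valve trips=not, Pressure regulator 2 degraded=not → no input occurs → does not occur.
Breathing circuit unavailable [OR]: Redundant O2 cylinder faulted=not, Vaporizer chain down=not, Auxiliary fresh-gas outlet 2 malfunctions=not → no input occurs → does not occur.
Cylinder backup inoperative [AND]: Breathing circuit unavailable=not, Supply hose 2 faulted=occurs, #2 flowmeter 2 is inoperative=occurs, A CO2 absorber 2 degraded=occurs → not all inputs occur → does not occur.
Anesthesia gas delivery interrupted [OR]: O2 supply inoperative=not, Cylinder backup inoperative=not, Pipeline inlet 2 lost=not, Redundant O2 cylinder 2 offline=not → no input occurs → does not occur.

No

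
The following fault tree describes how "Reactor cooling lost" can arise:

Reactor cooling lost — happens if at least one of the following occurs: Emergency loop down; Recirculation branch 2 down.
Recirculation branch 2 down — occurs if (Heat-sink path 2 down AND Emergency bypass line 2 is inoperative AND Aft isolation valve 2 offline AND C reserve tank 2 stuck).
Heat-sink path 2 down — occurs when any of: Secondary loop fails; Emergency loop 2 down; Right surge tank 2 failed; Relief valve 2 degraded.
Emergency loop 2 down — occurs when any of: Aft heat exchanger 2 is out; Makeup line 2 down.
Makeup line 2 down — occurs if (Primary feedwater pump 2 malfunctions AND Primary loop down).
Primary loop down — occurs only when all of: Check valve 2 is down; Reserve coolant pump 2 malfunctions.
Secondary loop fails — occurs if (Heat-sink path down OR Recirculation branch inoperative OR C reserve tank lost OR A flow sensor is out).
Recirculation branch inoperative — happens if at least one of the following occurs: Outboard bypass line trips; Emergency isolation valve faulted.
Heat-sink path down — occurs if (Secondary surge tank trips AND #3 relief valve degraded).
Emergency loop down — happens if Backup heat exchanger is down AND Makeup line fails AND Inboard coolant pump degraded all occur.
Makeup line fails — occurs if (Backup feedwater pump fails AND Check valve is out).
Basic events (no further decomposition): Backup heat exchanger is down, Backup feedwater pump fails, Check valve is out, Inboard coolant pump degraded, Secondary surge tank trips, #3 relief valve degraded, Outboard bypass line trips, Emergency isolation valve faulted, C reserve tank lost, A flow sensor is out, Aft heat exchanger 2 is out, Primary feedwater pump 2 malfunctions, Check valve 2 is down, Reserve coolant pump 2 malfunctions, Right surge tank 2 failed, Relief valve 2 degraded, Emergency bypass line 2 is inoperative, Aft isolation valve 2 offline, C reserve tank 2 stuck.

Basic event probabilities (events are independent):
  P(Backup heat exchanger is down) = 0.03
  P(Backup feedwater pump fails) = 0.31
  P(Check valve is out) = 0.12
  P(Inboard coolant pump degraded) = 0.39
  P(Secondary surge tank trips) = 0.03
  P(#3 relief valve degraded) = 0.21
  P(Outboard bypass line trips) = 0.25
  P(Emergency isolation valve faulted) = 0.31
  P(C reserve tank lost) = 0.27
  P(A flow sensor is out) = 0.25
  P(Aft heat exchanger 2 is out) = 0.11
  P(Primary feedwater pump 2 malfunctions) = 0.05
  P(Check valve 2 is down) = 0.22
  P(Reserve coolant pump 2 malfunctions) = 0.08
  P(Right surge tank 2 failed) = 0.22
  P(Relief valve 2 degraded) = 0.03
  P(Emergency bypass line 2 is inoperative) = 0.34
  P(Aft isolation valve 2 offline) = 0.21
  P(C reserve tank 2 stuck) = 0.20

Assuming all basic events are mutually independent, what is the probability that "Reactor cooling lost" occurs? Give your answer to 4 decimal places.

0.0120

P(Makeup line fails) [AND] = 0.31 × 0.12 = 0.037200
P(Emergency loop down) [AND] = 0.03 × 0.037200 × 0.39 = 0.000435
P(Heat-sink path down) [AND] = 0.03 × 0.21 = 0.006300
P(Recirculation branch inoperative) [OR] = 1 − (1−0.25) × (1−0.31) = 0.482500
P(Secondary loop fails) [OR] = 1 − (1−0.006300) × (1−0.482500) × (1−0.27) × (1−0.25) = 0.718454
P(Primary loop down) [AND] = 0.22 × 0.08 = 0.017600
P(Makeup line 2 down) [AND] = 0.05 × 0.017600 = 0.000880
P(Emergency loop 2 down) [OR] = 1 − (1−0.11) × (1−0.000880) = 0.110783
P(Heat-sink path 2 down) [OR] = 1 − (1−0.718454) × (1−0.110783) × (1−0.22) × (1−0.03) = 0.810581
P(Recirculation branch 2 down) [AND] = 0.810581 × 0.34 × 0.21 × 0.20 = 0.011575
P(Reactor cooling lost) [OR] = 1 − (1−0.000435) × (1−0.011575) = 0.012005
Rounded to 4 decimal places: P(Reactor cooling lost) ≈ 0.0120.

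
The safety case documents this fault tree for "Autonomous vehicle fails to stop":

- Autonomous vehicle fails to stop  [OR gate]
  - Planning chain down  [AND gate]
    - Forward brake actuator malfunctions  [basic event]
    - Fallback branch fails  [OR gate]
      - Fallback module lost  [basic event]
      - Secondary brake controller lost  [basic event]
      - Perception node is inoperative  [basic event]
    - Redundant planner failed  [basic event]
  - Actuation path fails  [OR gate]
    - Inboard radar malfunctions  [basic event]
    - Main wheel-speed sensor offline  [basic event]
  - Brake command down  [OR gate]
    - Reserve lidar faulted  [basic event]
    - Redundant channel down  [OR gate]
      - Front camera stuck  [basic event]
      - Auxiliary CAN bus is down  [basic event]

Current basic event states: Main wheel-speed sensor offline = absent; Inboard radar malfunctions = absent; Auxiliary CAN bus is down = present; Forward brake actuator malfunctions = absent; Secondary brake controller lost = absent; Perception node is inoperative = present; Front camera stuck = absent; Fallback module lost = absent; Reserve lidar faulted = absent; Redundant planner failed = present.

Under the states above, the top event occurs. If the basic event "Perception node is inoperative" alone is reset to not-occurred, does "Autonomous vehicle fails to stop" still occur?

Counterfactual: set "Perception node is inoperative" to not occurred.
Fallback branch fails [OR]: Fallback module lost=not, Secondary brake controller lost=not, Perception node is inoperative=not → no input occurs → does not occur.
Planning chain down [AND]: Forward brake actuator malfunctions=not, Fallback branch fails=not, Redundant planner failed=occurs → not all inputs occur → does not occur.
Actuation path fails [OR]: Inboard radar malfunctions=not, Main wheel-speed sensor offline=not → no input occurs → does not occur.
Redundant channel down [OR]: Front camera stuck=not, Auxiliary CAN bus is down=occurs → at least one input occurs → occurs.
Brake command down [OR]: Reserve lidar faulted=not, Redundant channel down=occurs → at least one input occurs → occurs.
Autonomous vehicle fails to stop [OR]: Planning chain down=not, Actuation path fails=not, Brake command down=occurs → at least one input occurs → occurs.

Yes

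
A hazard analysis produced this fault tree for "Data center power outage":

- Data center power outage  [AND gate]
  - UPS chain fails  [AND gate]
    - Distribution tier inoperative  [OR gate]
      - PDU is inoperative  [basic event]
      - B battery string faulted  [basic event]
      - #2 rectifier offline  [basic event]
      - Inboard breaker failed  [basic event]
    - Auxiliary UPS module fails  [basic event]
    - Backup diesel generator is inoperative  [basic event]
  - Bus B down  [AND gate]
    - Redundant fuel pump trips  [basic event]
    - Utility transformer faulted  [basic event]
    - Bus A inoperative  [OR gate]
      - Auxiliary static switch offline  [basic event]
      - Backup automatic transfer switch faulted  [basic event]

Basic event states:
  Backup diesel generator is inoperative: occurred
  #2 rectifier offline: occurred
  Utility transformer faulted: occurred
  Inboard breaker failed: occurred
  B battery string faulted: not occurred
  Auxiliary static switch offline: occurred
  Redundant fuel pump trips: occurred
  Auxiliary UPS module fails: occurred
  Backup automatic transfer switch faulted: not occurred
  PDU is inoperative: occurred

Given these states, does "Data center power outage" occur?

Yes

Distribution tier inoperative [OR]: PDU is inoperative=occurs, B battery string faulted=not, #2 rectifier offline=occurs, Inboard breaker failed=occurs → at least one input occurs → occurs.
UPS chain fails [AND]: Distribution tier inoperative=occurs, Auxiliary UPS module fails=occurs, Backup diesel generator is inoperative=occurs → all inputs occur → occurs.
Bus A inoperative [OR]: Auxiliary static switch offline=occurs, Backup automatic transfer switch faulted=not → at least one input occurs → occurs.
Bus B down [AND]: Redundant fuel pump trips=occurs, Utility transformer faulted=occurs, Bus A inoperative=occurs → all inputs occur → occurs.
Data center power outage [AND]: UPS chain fails=occurs, Bus B down=occurs → all inputs occur → occurs.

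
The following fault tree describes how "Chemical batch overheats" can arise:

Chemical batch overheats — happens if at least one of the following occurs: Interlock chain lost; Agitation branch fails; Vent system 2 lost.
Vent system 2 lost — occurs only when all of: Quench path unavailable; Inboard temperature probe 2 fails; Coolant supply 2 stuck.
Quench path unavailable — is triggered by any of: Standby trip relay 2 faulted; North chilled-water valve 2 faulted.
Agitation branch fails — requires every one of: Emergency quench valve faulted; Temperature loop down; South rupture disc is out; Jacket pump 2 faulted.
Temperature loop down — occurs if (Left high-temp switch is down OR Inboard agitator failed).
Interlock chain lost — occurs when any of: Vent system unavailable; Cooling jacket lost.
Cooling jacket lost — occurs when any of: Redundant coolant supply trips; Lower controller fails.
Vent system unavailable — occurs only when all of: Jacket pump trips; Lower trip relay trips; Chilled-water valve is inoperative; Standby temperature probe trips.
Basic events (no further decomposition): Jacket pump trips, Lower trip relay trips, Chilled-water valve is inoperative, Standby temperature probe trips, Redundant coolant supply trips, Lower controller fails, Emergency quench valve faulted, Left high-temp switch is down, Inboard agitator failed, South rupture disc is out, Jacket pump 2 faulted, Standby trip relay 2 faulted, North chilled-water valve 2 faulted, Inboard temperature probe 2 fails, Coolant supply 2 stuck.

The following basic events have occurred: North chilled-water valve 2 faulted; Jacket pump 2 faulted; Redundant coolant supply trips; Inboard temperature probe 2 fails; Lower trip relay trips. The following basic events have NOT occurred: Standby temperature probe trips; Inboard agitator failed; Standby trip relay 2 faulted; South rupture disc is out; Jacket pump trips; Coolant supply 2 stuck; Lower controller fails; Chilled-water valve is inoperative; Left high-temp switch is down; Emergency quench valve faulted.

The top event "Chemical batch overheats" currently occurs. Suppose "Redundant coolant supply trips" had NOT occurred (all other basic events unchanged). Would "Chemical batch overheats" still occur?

Counterfactual: set "Redundant coolant supply trips" to not occurred.
Vent system unavailable [AND]: Jacket pump trips=not, Lower trip relay trips=occurs, Chilled-water valve is inoperative=not, Standby temperature probe trips=not → not all inputs occur → does not occur.
Cooling jacket lost [OR]: Redundant coolant supply trips=not, Lower controller fails=not → no input occurs → does not occur.
Interlock chain lost [OR]: Vent system unavailable=not, Cooling jacket lost=not → no input occurs → does not occur.
Temperature loop down [OR]: Left high-temp switch is down=not, Inboard agitator failed=not → no input occurs → does not occur.
Agitation branch fails [AND]: Emergency quench valve faulted=not, Temperature loop down=not, South rupture disc is out=not, Jacket pump 2 faulted=occurs → not all inputs occur → does not occur.
Quench path unavailable [OR]: Standby trip relay 2 faulted=not, North chilled-water valve 2 faulted=occurs → at least one input occurs → occurs.
Vent system 2 lost [AND]: Quench path unavailable=occurs, Inboard temperature probe 2 fails=occurs, Coolant supply 2 stuck=not → not all inputs occur → does not occur.
Chemical batch overheats [OR]: Interlock chain lost=not, Agitation branch fails=not, Vent system 2 lost=not → no input occurs → does not occur.

No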